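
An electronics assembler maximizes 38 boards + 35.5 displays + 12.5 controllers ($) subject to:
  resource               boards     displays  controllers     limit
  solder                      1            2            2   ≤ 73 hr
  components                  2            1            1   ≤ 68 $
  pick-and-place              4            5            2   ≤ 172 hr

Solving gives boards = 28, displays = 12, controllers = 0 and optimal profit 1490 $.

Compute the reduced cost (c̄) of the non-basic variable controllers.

-6.5

At the optimum: solder uses 52 of 73 (slack = 21); components uses 68 of 68 (binding); pick-and-place uses 172 of 172 (binding).
Slack constraints have shadow price 0 (complementary slackness).
From A_Bᵀ y = c: 2·y_components + 4·y_pick-and-place = 38; 1·y_components + 5·y_pick-and-place = 35.5.
→ y_components = 8 and y_pick-and-place = 5.5.
Reduced cost of controllers: c₃ − yᵀa₃ = 12.5 − (8·1 + 5.5·2) = 12.5 − 19 = -6.5.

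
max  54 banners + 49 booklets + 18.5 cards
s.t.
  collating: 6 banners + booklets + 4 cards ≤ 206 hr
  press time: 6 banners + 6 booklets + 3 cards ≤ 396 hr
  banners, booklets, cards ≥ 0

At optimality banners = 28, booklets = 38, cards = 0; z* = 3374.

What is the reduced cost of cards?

Check each constraint at x*: collating 206/206 (tight); press time 396/396 (tight).
The binding rows give the dual system: 6·y_collating + 6·y_press time = 54 and 1·y_collating + 6·y_press time = 49.
Solving: y_collating = 1, y_press time = 8.
Reduced cost of cards: c₃ − yᵀa₃ = 18.5 − (1·4 + 8·3) = 18.5 − 28 = -9.5.

-9.5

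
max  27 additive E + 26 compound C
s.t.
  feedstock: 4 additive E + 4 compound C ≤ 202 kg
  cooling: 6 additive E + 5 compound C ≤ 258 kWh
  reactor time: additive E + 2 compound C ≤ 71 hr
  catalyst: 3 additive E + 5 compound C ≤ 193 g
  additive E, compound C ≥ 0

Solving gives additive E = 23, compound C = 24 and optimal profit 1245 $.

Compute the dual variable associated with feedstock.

0

At the optimum: feedstock uses 188 of 202 (slack = 14); cooling uses 258 of 258 (binding); reactor time uses 71 of 71 (binding); catalyst uses 189 of 193 (slack = 4).
By complementary slackness, y = 0 for the non-binding constraints.
From A_Bᵀ y = c: 6·y_cooling + 1·y_reactor time = 27; 5·y_cooling + 2·y_reactor time = 26.
Solving: y_cooling = 4, y_reactor time = 3.
Shadow price of feedstock = 0.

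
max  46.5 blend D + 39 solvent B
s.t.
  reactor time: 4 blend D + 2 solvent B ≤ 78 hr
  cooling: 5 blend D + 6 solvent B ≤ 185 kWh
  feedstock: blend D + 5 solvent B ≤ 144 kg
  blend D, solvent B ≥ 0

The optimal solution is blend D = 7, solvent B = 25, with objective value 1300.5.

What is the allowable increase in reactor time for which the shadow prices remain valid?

Binding constraints: reactor time, cooling. The basis is B = [[4,2],[5,6]] with det 14.
Per unit increase in reactor time, x* moves by d = (0.4286, -0.3571).
The basis stays optimal until solvent B reaches 0; allowable increase = 70 hr.

70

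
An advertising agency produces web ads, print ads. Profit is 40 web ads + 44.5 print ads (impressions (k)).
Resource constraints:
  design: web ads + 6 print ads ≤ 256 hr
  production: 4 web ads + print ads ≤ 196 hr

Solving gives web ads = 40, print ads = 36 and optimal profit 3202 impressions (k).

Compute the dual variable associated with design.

Both design and production are binding at x*.
Dual feasibility on the basic columns requires 1·y_design + 4·y_production = 40, 6·y_design + 1·y_production = 44.5.
This yields shadow prices y_design = 6, y_production = 8.5.
Shadow price of design = 6.

6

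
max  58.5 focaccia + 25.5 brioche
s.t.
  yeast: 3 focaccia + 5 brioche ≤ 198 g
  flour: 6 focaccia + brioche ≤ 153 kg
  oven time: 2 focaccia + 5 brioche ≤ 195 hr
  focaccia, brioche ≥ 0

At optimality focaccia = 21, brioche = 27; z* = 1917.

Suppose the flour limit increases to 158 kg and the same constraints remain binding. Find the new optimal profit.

1957

Binding: yeast and flour. Non-binding: oven time (18 unused).
Slack constraints have shadow price 0 (complementary slackness).
Dual feasibility on the basic columns requires 3·y_yeast + 6·y_flour = 58.5, 5·y_yeast + 1·y_flour = 25.5.
Solving: y_yeast = 3.5, y_flour = 8.
Δz = y_flour·Δb = 8 × (5) = 40, so new z* = 1917 + 40 = 1957.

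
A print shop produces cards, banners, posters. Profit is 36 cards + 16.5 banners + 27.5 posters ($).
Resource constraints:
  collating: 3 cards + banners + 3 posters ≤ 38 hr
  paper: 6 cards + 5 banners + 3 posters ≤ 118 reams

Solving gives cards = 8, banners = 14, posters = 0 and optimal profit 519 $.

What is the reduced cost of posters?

-4

Both collating and paper are binding at x*.
From A_Bᵀ y = c: 3·y_collating + 6·y_paper = 36; 1·y_collating + 5·y_paper = 16.5.
Solving: y_collating = 9, y_paper = 1.5.
Reduced cost of posters: c₃ − yᵀa₃ = 27.5 − (9·3 + 1.5·3) = 27.5 − 31.5 = -4.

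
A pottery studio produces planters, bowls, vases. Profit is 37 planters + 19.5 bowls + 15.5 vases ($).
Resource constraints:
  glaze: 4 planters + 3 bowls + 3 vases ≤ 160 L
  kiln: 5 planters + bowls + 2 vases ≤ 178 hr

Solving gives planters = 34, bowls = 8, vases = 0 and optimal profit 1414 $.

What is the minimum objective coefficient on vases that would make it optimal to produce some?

22.5

Both glaze and kiln are binding at x*.
From A_Bᵀ y = c: 4·y_glaze + 5·y_kiln = 37; 3·y_glaze + 1·y_kiln = 19.5.
This yields shadow prices y_glaze = 5.5, y_kiln = 3.
vases enters the basis when its profit ≥ yᵀa₃ = 5.5·3 + 3·2 = 22.5.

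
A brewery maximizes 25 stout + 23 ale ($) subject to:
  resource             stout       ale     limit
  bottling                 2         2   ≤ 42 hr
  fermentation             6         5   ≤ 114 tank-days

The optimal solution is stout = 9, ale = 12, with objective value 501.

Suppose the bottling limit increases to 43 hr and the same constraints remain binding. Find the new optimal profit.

Both bottling and fermentation are binding at x*.
From A_Bᵀ y = c: 2·y_bottling + 6·y_fermentation = 25; 2·y_bottling + 5·y_fermentation = 23.
This yields shadow prices y_bottling = 6.5, y_fermentation = 2.
Δz = y_bottling·Δb = 6.5 × (1) = 6.5, so new z* = 501 + 6.5 = 507.5.

507.5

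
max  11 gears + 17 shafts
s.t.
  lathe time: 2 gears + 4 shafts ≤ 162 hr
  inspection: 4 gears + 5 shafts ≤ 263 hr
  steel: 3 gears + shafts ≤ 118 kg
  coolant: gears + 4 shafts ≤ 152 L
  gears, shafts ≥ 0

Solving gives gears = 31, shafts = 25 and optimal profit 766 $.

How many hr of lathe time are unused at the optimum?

lathe time used = 2·31 + 4·25 = 162; slack = 162 − 162 = 0.

0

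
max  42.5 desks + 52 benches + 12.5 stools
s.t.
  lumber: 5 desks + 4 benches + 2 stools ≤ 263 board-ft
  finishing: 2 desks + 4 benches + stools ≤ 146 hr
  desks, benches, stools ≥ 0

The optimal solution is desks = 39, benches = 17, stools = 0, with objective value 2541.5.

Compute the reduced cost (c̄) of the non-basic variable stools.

-6

At the optimum: lumber uses 263 of 263 (binding); finishing uses 146 of 146 (binding).
From A_Bᵀ y = c: 5·y_lumber + 2·y_finishing = 42.5; 4·y_lumber + 4·y_finishing = 52.
Solving: y_lumber = 5.5, y_finishing = 7.5.
Reduced cost of stools: c₃ − yᵀa₃ = 12.5 − (5.5·2 + 7.5·1) = 12.5 − 18.5 = -6.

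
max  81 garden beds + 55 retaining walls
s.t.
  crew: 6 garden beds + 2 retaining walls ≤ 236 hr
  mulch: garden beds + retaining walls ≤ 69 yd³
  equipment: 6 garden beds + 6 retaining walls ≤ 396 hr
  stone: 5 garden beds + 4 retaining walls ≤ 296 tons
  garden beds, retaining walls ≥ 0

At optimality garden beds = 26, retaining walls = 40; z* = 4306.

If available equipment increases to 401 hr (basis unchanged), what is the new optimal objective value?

Binding: crew and equipment. Non-binding: mulch (3 unused), stone (6 unused).
By complementary slackness, y = 0 for the non-binding constraints.
The binding rows give the dual system: 6·y_crew + 6·y_equipment = 81 and 2·y_crew + 6·y_equipment = 55.
→ y_crew = 6.5 and y_equipment = 7.
Δz = y_equipment·Δb = 7 × (5) = 35, so new z* = 4306 + 35 = 4341.

4341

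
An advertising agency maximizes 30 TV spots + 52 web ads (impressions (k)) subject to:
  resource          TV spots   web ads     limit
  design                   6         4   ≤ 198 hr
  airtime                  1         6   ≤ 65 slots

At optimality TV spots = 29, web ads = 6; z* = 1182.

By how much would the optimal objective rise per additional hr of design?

4

At the optimum: design uses 198 of 198 (binding); airtime uses 65 of 65 (binding).
Dual feasibility on the basic columns requires 6·y_design + 1·y_airtime = 30, 4·y_design + 6·y_airtime = 52.
This yields shadow prices y_design = 4, y_airtime = 6.
Shadow price of design = 4.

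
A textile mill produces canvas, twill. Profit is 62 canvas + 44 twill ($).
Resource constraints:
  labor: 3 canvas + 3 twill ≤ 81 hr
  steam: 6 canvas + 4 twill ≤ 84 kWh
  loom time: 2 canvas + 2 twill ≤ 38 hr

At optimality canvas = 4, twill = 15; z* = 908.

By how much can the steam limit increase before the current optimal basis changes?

Binding constraints: steam, loom time. The basis is B = [[6,4],[2,2]] with det 4.
Per unit increase in steam, x* moves by d = (0.5, -0.5).
The basis stays optimal until twill reaches 0; allowable increase = 30 kWh.

30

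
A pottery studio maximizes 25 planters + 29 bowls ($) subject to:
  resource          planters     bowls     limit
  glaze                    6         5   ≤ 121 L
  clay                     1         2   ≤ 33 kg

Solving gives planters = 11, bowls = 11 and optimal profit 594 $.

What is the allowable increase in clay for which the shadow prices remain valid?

15.4

Binding constraints: glaze, clay. The basis is B = [[6,5],[1,2]] with det 7.
Per unit increase in clay, x* moves by d = (-0.7143, 0.8571).
The basis stays optimal until planters reaches 0; allowable increase = 15.4 kg.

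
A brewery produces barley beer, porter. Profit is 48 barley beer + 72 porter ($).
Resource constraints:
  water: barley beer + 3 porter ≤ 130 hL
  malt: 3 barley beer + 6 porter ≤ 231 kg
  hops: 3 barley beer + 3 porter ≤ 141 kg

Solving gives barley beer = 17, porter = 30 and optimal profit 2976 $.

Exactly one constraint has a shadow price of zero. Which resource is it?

water

water: 107/130 (slack 23)
malt: 231/231 (binding)
hops: 141/141 (binding)
By complementary slackness, a constraint with positive slack has shadow price 0 → water.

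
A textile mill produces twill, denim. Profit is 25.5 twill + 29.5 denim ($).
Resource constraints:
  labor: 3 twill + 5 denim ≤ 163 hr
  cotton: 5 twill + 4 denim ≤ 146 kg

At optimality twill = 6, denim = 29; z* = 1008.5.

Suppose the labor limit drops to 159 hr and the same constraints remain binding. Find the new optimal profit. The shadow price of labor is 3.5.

994.5

Δb = -4, so new z* = 1008.5 + (3.5)·(-4) = 1008.5 − 14 = 994.5.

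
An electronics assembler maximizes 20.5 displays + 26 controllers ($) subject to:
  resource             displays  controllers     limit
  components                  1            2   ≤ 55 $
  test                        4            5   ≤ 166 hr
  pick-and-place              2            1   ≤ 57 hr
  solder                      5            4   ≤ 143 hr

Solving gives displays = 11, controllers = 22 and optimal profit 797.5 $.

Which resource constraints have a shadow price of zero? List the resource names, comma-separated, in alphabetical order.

pick-and-place, test

components: 55/55 (binding)
test: 154/166 (slack 12)
pick-and-place: 44/57 (slack 13)
solder: 143/143 (binding)
By complementary slackness, a constraint with positive slack has shadow price 0 → pick-and-place, test.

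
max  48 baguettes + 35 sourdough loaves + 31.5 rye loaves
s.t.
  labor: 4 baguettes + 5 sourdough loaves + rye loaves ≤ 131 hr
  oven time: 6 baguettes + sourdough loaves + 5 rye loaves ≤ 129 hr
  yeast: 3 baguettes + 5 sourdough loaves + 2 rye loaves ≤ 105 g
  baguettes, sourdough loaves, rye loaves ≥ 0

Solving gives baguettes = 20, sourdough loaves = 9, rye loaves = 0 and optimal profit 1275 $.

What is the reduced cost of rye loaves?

Check each constraint at x*: labor 125/131 (slack 6); oven time 129/129 (tight); yeast 105/105 (tight).
By complementary slackness, y = 0 for the non-binding constraint.
The binding rows give the dual system: 6·y_oven time + 3·y_yeast = 48 and 1·y_oven time + 5·y_yeast = 35.
This yields shadow prices y_oven time = 5, y_yeast = 6.
Reduced cost of rye loaves: c₃ − yᵀa₃ = 31.5 − (5·5 + 6·2) = 31.5 − 37 = -5.5.

-5.5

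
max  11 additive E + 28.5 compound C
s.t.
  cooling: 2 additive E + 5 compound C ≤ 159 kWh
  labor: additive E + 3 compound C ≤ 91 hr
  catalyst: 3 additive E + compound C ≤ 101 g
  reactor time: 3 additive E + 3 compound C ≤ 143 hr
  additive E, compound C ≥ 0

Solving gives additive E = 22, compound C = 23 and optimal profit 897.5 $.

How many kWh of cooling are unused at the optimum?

cooling used = 2·22 + 5·23 = 159; slack = 159 − 159 = 0.

0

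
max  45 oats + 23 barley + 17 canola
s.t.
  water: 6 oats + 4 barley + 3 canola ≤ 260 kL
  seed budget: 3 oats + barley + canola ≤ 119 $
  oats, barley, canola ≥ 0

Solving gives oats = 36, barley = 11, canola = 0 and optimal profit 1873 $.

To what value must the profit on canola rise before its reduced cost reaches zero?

19

Both water and seed budget are binding at x*.
From A_Bᵀ y = c: 6·y_water + 3·y_seed budget = 45; 4·y_water + 1·y_seed budget = 23.
This yields shadow prices y_water = 4, y_seed budget = 7.
canola enters the basis when its profit ≥ yᵀa₃ = 4·3 + 7·1 = 19.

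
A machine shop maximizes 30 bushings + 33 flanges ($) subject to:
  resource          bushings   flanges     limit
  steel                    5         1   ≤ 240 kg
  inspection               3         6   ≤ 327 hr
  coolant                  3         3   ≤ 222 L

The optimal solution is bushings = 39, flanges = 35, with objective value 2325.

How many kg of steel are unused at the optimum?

10

steel used = 5·39 + 1·35 = 230; slack = 240 − 230 = 10.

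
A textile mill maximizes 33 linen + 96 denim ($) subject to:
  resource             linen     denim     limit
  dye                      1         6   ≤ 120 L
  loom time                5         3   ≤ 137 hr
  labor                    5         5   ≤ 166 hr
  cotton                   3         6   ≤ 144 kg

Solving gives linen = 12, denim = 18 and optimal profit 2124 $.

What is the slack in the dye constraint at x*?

dye used = 1·12 + 6·18 = 120; slack = 120 − 120 = 0.

0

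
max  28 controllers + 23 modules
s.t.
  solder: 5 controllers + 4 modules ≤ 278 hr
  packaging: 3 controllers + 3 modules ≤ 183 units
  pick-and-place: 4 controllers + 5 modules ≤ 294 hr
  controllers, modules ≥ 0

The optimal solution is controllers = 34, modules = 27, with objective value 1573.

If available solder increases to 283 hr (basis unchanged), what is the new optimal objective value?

At the optimum: solder uses 278 of 278 (binding); packaging uses 183 of 183 (binding); pick-and-place uses 271 of 294 (slack = 23).
Slack constraints have shadow price 0 (complementary slackness).
Dual feasibility on the basic columns requires 5·y_solder + 3·y_packaging = 28, 4·y_solder + 3·y_packaging = 23.
→ y_solder = 5 and y_packaging = 1.
Δz = y_solder·Δb = 5 × (5) = 25, so new z* = 1573 + 25 = 1598.

1598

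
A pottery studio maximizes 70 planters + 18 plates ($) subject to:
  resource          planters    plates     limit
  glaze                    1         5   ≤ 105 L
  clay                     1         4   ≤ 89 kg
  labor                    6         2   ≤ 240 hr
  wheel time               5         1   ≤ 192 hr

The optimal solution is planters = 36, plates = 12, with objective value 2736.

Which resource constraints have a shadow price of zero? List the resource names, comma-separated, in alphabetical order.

clay, glaze

glaze: 96/105 (slack 9)
clay: 84/89 (slack 5)
labor: 240/240 (binding)
wheel time: 192/192 (binding)
By complementary slackness, a constraint with positive slack has shadow price 0 → clay, glaze.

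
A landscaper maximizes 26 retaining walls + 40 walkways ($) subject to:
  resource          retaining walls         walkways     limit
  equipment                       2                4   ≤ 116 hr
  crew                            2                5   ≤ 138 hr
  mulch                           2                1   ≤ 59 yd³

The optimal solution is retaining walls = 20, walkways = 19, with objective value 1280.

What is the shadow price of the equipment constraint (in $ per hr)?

Binding: equipment and mulch. Non-binding: crew (3 unused).
Slack constraints have shadow price 0 (complementary slackness).
Dual feasibility on the basic columns requires 2·y_equipment + 2·y_mulch = 26, 4·y_equipment + 1·y_mulch = 40.
→ y_equipment = 9 and y_mulch = 4.
Shadow price of equipment = 9.

9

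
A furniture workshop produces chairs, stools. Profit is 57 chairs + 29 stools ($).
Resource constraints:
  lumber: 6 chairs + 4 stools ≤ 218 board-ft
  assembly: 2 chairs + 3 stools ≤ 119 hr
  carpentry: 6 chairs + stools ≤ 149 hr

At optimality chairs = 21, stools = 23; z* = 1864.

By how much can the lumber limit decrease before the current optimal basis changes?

Binding constraints: lumber, carpentry. The basis is B = [[6,4],[6,1]] with det -18.
Per unit decrease in lumber, x* moves by d = (0.0556, -0.3333).
The basis stays optimal until stools reaches 0; allowable decrease = 69 board-ft.

69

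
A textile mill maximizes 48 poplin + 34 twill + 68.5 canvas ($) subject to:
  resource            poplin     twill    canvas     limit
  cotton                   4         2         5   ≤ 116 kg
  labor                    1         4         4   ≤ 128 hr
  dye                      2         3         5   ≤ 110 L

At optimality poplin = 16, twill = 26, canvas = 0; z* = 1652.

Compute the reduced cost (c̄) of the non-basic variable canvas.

Check each constraint at x*: cotton 116/116 (tight); labor 120/128 (slack 8); dye 110/110 (tight).
By complementary slackness, y = 0 for the non-binding constraint.
From A_Bᵀ y = c: 4·y_cotton + 2·y_dye = 48; 2·y_cotton + 3·y_dye = 34.
This yields shadow prices y_cotton = 9.5, y_dye = 5.
Reduced cost of canvas: c₃ − yᵀa₃ = 68.5 − (9.5·5 + 5·5) = 68.5 − 72.5 = -4.

-4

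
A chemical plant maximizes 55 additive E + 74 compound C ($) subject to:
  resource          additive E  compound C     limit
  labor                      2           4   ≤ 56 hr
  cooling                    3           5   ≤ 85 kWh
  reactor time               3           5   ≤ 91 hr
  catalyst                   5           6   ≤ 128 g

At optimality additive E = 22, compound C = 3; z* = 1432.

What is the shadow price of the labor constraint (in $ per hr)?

Check each constraint at x*: labor 56/56 (tight); cooling 81/85 (slack 4); reactor time 81/91 (slack 10); catalyst 128/128 (tight).
By complementary slackness, y = 0 for the non-binding constraints.
From A_Bᵀ y = c: 2·y_labor + 5·y_catalyst = 55; 4·y_labor + 6·y_catalyst = 74.
This yields shadow prices y_labor = 5, y_catalyst = 9.
Shadow price of labor = 5.

5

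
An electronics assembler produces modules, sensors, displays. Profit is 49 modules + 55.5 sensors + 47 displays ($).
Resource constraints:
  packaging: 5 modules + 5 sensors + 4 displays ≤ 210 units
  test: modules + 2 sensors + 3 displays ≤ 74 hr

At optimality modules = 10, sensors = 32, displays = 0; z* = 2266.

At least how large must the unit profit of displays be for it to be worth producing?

Check each constraint at x*: packaging 210/210 (tight); test 74/74 (tight).
Dual feasibility on the basic columns requires 5·y_packaging + 1·y_test = 49, 5·y_packaging + 2·y_test = 55.5.
→ y_packaging = 8.5 and y_test = 6.5.
displays enters the basis when its profit ≥ yᵀa₃ = 8.5·4 + 6.5·3 = 53.5.

53.5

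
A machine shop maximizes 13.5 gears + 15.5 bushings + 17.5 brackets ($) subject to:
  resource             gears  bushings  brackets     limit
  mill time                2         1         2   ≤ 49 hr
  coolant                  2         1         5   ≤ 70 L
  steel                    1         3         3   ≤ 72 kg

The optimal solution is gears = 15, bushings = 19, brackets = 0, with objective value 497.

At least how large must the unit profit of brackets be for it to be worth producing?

Binding: mill time and steel. Non-binding: coolant (21 unused).
By complementary slackness, y = 0 for the non-binding constraint.
Dual feasibility on the basic columns requires 2·y_mill time + 1·y_steel = 13.5, 1·y_mill time + 3·y_steel = 15.5.
This yields shadow prices y_mill time = 5, y_steel = 3.5.
brackets enters the basis when its profit ≥ yᵀa₃ = 5·2 + 3.5·3 = 20.5.

20.5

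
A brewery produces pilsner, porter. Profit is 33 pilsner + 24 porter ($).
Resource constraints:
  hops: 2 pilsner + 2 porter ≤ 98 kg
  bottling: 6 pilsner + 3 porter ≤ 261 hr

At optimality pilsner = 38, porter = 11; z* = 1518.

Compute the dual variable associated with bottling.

3

At the optimum: hops uses 98 of 98 (binding); bottling uses 261 of 261 (binding).
From A_Bᵀ y = c: 2·y_hops + 6·y_bottling = 33; 2·y_hops + 3·y_bottling = 24.
Solving: y_hops = 7.5, y_bottling = 3.
Shadow price of bottling = 3.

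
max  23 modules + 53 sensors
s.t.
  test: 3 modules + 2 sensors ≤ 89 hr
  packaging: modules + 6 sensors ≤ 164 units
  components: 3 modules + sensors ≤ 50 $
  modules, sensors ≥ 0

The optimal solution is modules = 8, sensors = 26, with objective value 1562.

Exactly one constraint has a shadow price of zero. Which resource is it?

test: 76/89 (slack 13)
packaging: 164/164 (binding)
components: 50/50 (binding)
By complementary slackness, a constraint with positive slack has shadow price 0 → test.

test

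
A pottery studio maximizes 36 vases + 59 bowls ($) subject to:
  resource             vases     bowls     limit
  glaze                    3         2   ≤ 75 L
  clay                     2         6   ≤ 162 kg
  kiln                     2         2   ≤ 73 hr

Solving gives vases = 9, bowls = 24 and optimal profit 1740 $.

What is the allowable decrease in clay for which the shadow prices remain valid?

Binding constraints: glaze, clay. The basis is B = [[3,2],[2,6]] with det 14.
Per unit decrease in clay, x* moves by d = (0.1429, -0.2143).
The basis stays optimal until bowls reaches 0; allowable decrease = 112 kg.

112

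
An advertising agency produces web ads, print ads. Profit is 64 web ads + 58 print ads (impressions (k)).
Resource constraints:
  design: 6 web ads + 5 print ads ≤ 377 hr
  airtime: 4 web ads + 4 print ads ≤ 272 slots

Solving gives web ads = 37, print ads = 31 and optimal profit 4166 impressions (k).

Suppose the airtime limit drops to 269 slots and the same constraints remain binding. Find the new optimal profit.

At the optimum: design uses 377 of 377 (binding); airtime uses 272 of 272 (binding).
The binding rows give the dual system: 6·y_design + 4·y_airtime = 64 and 5·y_design + 4·y_airtime = 58.
Solving: y_design = 6, y_airtime = 7.
Δz = y_airtime·Δb = 7 × (-3) = -21, so new z* = 4166 − 21 = 4145.

4145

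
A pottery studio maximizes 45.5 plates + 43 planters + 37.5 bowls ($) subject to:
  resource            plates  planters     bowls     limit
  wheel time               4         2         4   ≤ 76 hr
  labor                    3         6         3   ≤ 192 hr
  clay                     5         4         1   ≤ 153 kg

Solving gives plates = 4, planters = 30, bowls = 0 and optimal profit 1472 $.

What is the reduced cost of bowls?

Check each constraint at x*: wheel time 76/76 (tight); labor 192/192 (tight); clay 140/153 (slack 13).
Slack constraints have shadow price 0 (complementary slackness).
The binding rows give the dual system: 4·y_wheel time + 3·y_labor = 45.5 and 2·y_wheel time + 6·y_labor = 43.
This yields shadow prices y_wheel time = 8, y_labor = 4.5.
Reduced cost of bowls: c₃ − yᵀa₃ = 37.5 − (8·4 + 4.5·3) = 37.5 − 45.5 = -8.

-8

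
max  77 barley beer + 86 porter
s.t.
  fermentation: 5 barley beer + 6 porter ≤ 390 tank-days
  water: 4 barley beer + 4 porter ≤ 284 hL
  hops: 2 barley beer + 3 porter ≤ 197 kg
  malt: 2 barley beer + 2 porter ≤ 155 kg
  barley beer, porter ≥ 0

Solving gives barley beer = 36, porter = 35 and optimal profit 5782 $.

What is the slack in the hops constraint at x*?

hops used = 2·36 + 3·35 = 177; slack = 197 − 177 = 20.

20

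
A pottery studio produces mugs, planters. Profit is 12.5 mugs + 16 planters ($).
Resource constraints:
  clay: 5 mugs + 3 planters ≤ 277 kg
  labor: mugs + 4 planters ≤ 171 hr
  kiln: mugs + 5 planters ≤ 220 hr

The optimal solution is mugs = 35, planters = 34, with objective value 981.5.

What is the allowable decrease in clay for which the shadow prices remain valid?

148.75

Binding constraints: clay, labor. The basis is B = [[5,3],[1,4]] with det 17.
Per unit decrease in clay, x* moves by d = (-0.2353, 0.0588).
The basis stays optimal until mugs reaches 0; allowable decrease = 148.75 kg.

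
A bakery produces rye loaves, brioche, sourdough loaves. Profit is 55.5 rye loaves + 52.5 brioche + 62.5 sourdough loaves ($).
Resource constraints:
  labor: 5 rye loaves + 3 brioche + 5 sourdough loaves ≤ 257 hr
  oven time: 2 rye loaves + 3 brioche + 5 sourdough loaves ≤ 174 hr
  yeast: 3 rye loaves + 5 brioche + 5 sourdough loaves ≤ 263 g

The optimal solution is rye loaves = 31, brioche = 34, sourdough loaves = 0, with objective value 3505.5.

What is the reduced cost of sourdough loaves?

Check each constraint at x*: labor 257/257 (tight); oven time 164/174 (slack 10); yeast 263/263 (tight).
Slack constraints have shadow price 0 (complementary slackness).
Dual feasibility on the basic columns requires 5·y_labor + 3·y_yeast = 55.5, 3·y_labor + 5·y_yeast = 52.5.
Solving: y_labor = 7.5, y_yeast = 6.
Reduced cost of sourdough loaves: c₃ − yᵀa₃ = 62.5 − (7.5·5 + 6·5) = 62.5 − 67.5 = -5.

-5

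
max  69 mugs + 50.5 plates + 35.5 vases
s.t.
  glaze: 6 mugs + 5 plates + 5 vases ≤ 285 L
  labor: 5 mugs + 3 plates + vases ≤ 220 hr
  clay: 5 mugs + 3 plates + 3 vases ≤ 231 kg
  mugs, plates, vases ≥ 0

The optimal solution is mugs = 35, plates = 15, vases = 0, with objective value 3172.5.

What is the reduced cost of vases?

-3

Check each constraint at x*: glaze 285/285 (tight); labor 220/220 (tight); clay 220/231 (slack 11).
Since clay is not tight, its dual is 0.
The binding rows give the dual system: 6·y_glaze + 5·y_labor = 69 and 5·y_glaze + 3·y_labor = 50.5.
This yields shadow prices y_glaze = 6.5, y_labor = 6.
Reduced cost of vases: c₃ − yᵀa₃ = 35.5 − (6.5·5 + 6·1) = 35.5 − 38.5 = -3.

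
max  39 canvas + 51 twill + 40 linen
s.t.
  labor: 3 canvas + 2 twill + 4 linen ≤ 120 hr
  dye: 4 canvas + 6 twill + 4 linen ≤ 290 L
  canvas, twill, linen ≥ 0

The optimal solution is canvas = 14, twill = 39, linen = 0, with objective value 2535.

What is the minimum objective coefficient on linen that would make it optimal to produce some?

Both labor and dye are binding at x*.
From A_Bᵀ y = c: 3·y_labor + 4·y_dye = 39; 2·y_labor + 6·y_dye = 51.
Solving: y_labor = 3, y_dye = 7.5.
linen enters the basis when its profit ≥ yᵀa₃ = 3·4 + 7.5·4 = 42.

42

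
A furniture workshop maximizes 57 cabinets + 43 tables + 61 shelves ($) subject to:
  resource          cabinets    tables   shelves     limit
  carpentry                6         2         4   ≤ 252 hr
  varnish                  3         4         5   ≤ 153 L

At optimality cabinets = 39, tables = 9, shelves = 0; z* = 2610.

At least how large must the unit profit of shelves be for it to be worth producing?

62

Both carpentry and varnish are binding at x*.
Dual feasibility on the basic columns requires 6·y_carpentry + 3·y_varnish = 57, 2·y_carpentry + 4·y_varnish = 43.
This yields shadow prices y_carpentry = 5.5, y_varnish = 8.
shelves enters the basis when its profit ≥ yᵀa₃ = 5.5·4 + 8·5 = 62.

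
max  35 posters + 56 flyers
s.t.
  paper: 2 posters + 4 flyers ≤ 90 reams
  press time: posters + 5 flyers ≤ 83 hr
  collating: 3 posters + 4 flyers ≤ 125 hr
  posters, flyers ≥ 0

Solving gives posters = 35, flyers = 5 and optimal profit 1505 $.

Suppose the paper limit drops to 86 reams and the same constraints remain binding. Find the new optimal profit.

Binding: paper and collating. Non-binding: press time (23 unused).
By complementary slackness, y = 0 for the non-binding constraint.
From A_Bᵀ y = c: 2·y_paper + 3·y_collating = 35; 4·y_paper + 4·y_collating = 56.
Solving: y_paper = 7, y_collating = 7.
Δz = y_paper·Δb = 7 × (-4) = -28, so new z* = 1505 − 28 = 1477.

1477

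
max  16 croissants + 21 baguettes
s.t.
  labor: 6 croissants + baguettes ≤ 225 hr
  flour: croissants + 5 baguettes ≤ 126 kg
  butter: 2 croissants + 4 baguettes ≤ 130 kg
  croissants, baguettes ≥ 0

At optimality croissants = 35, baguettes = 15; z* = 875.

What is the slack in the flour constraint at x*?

flour used = 1·35 + 5·15 = 110; slack = 126 − 110 = 16.

16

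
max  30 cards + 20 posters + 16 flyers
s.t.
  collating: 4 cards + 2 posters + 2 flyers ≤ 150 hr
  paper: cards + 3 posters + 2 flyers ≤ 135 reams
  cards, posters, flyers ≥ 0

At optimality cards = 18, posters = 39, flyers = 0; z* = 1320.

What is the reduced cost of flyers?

-2

Both collating and paper are binding at x*.
The binding rows give the dual system: 4·y_collating + 1·y_paper = 30 and 2·y_collating + 3·y_paper = 20.
Solving: y_collating = 7, y_paper = 2.
Reduced cost of flyers: c₃ − yᵀa₃ = 16 − (7·2 + 2·2) = 16 − 18 = -2.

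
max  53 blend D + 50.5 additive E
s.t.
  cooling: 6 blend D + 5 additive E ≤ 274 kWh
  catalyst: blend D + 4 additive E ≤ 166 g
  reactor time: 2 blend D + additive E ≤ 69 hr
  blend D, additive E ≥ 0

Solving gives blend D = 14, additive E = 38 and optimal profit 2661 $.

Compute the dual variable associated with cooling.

Binding: cooling and catalyst. Non-binding: reactor time (3 unused).
Slack constraints have shadow price 0 (complementary slackness).
From A_Bᵀ y = c: 6·y_cooling + 1·y_catalyst = 53; 5·y_cooling + 4·y_catalyst = 50.5.
This yields shadow prices y_cooling = 8.5, y_catalyst = 2.
Shadow price of cooling = 8.5.

8.5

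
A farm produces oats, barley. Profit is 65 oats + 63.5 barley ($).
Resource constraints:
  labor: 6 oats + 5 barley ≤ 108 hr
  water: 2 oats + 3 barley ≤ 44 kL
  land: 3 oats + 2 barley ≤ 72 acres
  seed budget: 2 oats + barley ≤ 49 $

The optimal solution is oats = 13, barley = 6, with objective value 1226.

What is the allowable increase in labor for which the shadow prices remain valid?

24

Binding constraints: labor, water. The basis is B = [[6,5],[2,3]] with det 8.
Per unit increase in labor, x* moves by d = (0.375, -0.25).
The basis stays optimal until barley reaches 0; allowable increase = 24 hr.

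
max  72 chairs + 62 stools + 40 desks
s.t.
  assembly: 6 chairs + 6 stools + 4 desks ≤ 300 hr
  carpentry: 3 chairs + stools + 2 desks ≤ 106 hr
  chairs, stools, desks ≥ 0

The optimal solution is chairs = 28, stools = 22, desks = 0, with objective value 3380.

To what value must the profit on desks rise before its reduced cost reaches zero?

48

Both assembly and carpentry are binding at x*.
The binding rows give the dual system: 6·y_assembly + 3·y_carpentry = 72 and 6·y_assembly + 1·y_carpentry = 62.
→ y_assembly = 9.5 and y_carpentry = 5.
desks enters the basis when its profit ≥ yᵀa₃ = 9.5·4 + 5·2 = 48.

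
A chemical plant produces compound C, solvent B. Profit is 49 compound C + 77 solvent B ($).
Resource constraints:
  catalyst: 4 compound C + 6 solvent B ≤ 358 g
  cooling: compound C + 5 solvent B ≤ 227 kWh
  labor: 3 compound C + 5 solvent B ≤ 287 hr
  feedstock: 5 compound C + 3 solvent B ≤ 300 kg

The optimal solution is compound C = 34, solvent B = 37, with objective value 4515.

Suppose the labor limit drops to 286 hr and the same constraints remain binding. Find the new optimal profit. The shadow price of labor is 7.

4508

Δb = -1, so new z* = 4515 + (7)·(-1) = 4515 − 7 = 4508.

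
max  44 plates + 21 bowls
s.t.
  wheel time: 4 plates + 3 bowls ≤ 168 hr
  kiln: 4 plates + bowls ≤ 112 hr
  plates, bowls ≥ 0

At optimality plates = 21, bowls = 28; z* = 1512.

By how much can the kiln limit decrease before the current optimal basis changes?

56

Binding constraints: wheel time, kiln. The basis is B = [[4,3],[4,1]] with det -8.
Per unit decrease in kiln, x* moves by d = (-0.375, 0.5).
The basis stays optimal until plates reaches 0; allowable decrease = 56 hr.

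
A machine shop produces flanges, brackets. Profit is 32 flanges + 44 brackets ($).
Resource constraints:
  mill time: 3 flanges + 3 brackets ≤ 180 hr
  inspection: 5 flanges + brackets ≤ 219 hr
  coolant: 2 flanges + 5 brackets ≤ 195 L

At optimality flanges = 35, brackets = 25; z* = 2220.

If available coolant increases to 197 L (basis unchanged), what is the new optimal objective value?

Check each constraint at x*: mill time 180/180 (tight); inspection 200/219 (slack 19); coolant 195/195 (tight).
By complementary slackness, y = 0 for the non-binding constraint.
Dual feasibility on the basic columns requires 3·y_mill time + 2·y_coolant = 32, 3·y_mill time + 5·y_coolant = 44.
This yields shadow prices y_mill time = 8, y_coolant = 4.
Δz = y_coolant·Δb = 4 × (2) = 8, so new z* = 2220 + 8 = 2228.

2228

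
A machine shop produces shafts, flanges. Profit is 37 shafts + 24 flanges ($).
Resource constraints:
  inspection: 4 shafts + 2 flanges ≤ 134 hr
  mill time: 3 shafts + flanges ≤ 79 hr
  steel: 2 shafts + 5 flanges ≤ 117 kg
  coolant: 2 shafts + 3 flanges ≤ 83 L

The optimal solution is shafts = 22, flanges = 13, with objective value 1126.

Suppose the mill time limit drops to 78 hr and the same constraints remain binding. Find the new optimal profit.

Check each constraint at x*: inspection 114/134 (slack 20); mill time 79/79 (tight); steel 109/117 (slack 8); coolant 83/83 (tight).
Slack constraints have shadow price 0 (complementary slackness).
Dual feasibility on the basic columns requires 3·y_mill time + 2·y_coolant = 37, 1·y_mill time + 3·y_coolant = 24.
This yields shadow prices y_mill time = 9, y_coolant = 5.
Δz = y_mill time·Δb = 9 × (-1) = -9, so new z* = 1126 − 9 = 1117.

1117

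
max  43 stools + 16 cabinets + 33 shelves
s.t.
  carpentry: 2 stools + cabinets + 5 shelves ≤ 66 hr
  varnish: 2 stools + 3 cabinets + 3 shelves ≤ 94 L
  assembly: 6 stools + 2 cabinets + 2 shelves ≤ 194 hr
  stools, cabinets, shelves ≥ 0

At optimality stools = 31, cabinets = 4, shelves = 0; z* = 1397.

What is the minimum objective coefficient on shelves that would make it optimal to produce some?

36

At the optimum: carpentry uses 66 of 66 (binding); varnish uses 74 of 94 (slack = 20); assembly uses 194 of 194 (binding).
By complementary slackness, y = 0 for the non-binding constraint.
From A_Bᵀ y = c: 2·y_carpentry + 6·y_assembly = 43; 1·y_carpentry + 2·y_assembly = 16.
→ y_carpentry = 5 and y_assembly = 5.5.
shelves enters the basis when its profit ≥ yᵀa₃ = 5·5 + 5.5·2 = 36.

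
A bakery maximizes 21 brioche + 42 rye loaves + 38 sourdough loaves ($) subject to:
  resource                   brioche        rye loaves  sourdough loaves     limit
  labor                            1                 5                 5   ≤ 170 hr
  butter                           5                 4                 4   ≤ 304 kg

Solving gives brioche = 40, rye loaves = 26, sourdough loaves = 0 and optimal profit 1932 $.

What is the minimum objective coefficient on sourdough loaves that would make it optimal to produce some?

Check each constraint at x*: labor 170/170 (tight); butter 304/304 (tight).
The binding rows give the dual system: 1·y_labor + 5·y_butter = 21 and 5·y_labor + 4·y_butter = 42.
→ y_labor = 6 and y_butter = 3.
sourdough loaves enters the basis when its profit ≥ yᵀa₃ = 6·5 + 3·4 = 42.

42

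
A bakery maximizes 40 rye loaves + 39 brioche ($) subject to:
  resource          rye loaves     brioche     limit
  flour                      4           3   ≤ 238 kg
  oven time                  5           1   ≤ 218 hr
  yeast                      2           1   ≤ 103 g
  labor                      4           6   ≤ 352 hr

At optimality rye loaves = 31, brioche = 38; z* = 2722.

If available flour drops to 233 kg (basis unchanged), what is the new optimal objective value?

At the optimum: flour uses 238 of 238 (binding); oven time uses 193 of 218 (slack = 25); yeast uses 100 of 103 (slack = 3); labor uses 352 of 352 (binding).
Slack constraints have shadow price 0 (complementary slackness).
The binding rows give the dual system: 4·y_flour + 4·y_labor = 40 and 3·y_flour + 6·y_labor = 39.
This yields shadow prices y_flour = 7, y_labor = 3.
Δz = y_flour·Δb = 7 × (-5) = -35, so new z* = 2722 − 35 = 2687.

2687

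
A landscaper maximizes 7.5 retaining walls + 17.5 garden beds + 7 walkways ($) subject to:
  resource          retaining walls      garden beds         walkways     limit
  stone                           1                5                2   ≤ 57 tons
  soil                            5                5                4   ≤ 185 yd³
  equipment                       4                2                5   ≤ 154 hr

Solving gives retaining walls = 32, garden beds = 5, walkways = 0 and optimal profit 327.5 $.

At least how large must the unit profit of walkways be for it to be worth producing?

Binding: stone and soil. Non-binding: equipment (16 unused).
By complementary slackness, y = 0 for the non-binding constraint.
Dual feasibility on the basic columns requires 1·y_stone + 5·y_soil = 7.5, 5·y_stone + 5·y_soil = 17.5.
Solving: y_stone = 2.5, y_soil = 1.
walkways enters the basis when its profit ≥ yᵀa₃ = 2.5·2 + 1·4 = 9.

9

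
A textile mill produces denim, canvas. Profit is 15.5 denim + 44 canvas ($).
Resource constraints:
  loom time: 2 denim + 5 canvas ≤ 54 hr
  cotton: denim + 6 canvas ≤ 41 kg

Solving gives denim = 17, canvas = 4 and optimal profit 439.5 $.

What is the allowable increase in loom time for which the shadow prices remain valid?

Binding constraints: loom time, cotton. The basis is B = [[2,5],[1,6]] with det 7.
Per unit increase in loom time, x* moves by d = (0.8571, -0.1429).
The basis stays optimal until canvas reaches 0; allowable increase = 28 hr.

28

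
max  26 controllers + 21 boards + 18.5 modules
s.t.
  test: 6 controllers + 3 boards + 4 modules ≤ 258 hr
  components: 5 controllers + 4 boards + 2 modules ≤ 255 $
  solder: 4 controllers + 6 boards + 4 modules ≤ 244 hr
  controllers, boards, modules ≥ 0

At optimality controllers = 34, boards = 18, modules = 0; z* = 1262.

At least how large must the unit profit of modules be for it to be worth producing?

20

At the optimum: test uses 258 of 258 (binding); components uses 242 of 255 (slack = 13); solder uses 244 of 244 (binding).
Slack constraints have shadow price 0 (complementary slackness).
From A_Bᵀ y = c: 6·y_test + 4·y_solder = 26; 3·y_test + 6·y_solder = 21.
→ y_test = 3 and y_solder = 2.
modules enters the basis when its profit ≥ yᵀa₃ = 3·4 + 2·4 = 20.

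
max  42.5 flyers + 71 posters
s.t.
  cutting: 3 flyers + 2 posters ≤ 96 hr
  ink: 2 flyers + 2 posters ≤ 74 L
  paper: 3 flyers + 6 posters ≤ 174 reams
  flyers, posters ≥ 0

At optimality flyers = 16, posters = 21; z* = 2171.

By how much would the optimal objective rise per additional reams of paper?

9.5

At the optimum: cutting uses 90 of 96 (slack = 6); ink uses 74 of 74 (binding); paper uses 174 of 174 (binding).
By complementary slackness, y = 0 for the non-binding constraint.
From A_Bᵀ y = c: 2·y_ink + 3·y_paper = 42.5; 2·y_ink + 6·y_paper = 71.
→ y_ink = 7 and y_paper = 9.5.
Shadow price of paper = 9.5.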